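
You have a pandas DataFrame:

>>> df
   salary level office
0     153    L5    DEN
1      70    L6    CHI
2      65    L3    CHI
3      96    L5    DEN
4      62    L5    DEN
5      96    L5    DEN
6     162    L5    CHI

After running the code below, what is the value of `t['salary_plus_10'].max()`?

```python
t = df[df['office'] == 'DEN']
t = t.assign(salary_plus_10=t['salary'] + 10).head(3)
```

163

filter rows where office == 'DEN':
   salary level office
0     153    L5    DEN
3      96    L5    DEN
4      62    L5    DEN
5      96    L5    DEN
add column salary_plus_10 = t['salary'] + 10:
   salary level office  salary_plus_10
0     153    L5    DEN             163
3      96    L5    DEN             106
4      62    L5    DEN              72
5      96    L5    DEN             106
take first 3 rows:
   salary level office  salary_plus_10
0     153    L5    DEN             163
3      96    L5    DEN             106
4      62    L5    DEN              72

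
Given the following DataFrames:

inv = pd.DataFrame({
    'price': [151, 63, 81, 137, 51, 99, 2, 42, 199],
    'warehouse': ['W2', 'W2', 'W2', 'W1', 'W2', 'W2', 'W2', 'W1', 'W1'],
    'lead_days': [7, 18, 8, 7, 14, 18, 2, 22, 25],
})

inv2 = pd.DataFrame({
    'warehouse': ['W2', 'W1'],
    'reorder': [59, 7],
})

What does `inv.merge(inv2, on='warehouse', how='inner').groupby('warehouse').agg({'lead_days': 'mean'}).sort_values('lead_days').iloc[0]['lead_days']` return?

11.1666666667

merge on 'warehouse' (how='inner') → 9 rows:
   price warehouse  lead_days  reorder
0    151        W2          7       59
1     63        W2         18       59
2     81        W2          8       59
3    137        W1          7        7
4     51        W2         14       59
5     99        W2         18       59
6      2        W2          2       59
7     42        W1         22        7
8    199        W1         25        7
group by warehouse, mean of lead_days:
           lead_days
warehouse           
W1         18.000000
W2         11.166667
sort by lead_days:
           lead_days
warehouse           
W2         11.166667
W1         18.000000
value at position 0, column 'lead_days' → 11.1666666667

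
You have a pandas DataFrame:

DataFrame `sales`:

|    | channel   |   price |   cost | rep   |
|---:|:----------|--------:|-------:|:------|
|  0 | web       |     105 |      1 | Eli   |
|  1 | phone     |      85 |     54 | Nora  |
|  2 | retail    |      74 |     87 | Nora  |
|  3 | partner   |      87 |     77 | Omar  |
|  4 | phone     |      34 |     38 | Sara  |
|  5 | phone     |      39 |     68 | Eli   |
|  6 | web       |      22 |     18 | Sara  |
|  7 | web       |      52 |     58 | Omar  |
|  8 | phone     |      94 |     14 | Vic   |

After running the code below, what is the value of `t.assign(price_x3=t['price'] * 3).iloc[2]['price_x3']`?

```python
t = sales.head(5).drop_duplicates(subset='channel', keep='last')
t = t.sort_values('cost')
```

261

take first 5 rows:
   channel  price  cost   rep
0      web    105     1   Eli
1    phone     85    54  Nora
2   retail     74    87  Nora
3  partner     87    77  Omar
4    phone     34    38  Sara
drop duplicate channel (keep=last):
   channel  price  cost   rep
0      web    105     1   Eli
2   retail     74    87  Nora
3  partner     87    77  Omar
4    phone     34    38  Sara
sort by cost:
   channel  price  cost   rep
0      web    105     1   Eli
4    phone     34    38  Sara
3  partner     87    77  Omar
2   retail     74    87  Nora
add column price_x3 = t['price'] * 3:
   channel  price  cost   rep  price_x3
0      web    105     1   Eli       315
4    phone     34    38  Sara       102
3  partner     87    77  Omar       261
2   retail     74    87  Nora       222
So iloc[2]['price_x3'] = 261.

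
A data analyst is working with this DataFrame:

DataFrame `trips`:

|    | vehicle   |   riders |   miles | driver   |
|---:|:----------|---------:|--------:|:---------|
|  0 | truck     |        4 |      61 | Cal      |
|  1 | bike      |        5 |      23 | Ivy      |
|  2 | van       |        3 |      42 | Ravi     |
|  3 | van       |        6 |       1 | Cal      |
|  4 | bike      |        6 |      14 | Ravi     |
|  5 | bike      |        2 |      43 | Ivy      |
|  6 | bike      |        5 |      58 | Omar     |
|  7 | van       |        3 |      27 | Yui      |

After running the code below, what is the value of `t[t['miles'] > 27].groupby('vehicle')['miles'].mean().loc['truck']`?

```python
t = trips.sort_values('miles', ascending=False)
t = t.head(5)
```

sort by miles descending:
  vehicle  riders  miles driver
0   truck       4     61    Cal
6    bike       5     58   Omar
5    bike       2     43    Ivy
2     van       3     42   Ravi
7     van       3     27    Yui
1    bike       5     23    Ivy
4    bike       6     14   Ravi
3     van       6      1    Cal
take first 5 rows:
  vehicle  riders  miles driver
0   truck       4     61    Cal
6    bike       5     58   Omar
5    bike       2     43    Ivy
2     van       3     42   Ravi
7     van       3     27    Yui
filter rows where miles > 27:
  vehicle  riders  miles driver
0   truck       4     61    Cal
6    bike       5     58   Omar
5    bike       2     43    Ivy
2     van       3     42   Ravi
group by vehicle, mean of miles:
vehicle
bike     50.5
truck    61.0
van      42.0
Name: miles, dtype: float64

61.0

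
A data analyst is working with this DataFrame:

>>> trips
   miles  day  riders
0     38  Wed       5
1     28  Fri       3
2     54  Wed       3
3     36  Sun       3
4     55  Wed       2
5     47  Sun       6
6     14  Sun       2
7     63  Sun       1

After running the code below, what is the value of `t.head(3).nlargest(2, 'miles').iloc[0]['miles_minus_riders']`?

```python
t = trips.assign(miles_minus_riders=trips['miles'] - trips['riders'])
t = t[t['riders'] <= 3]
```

add column miles_minus_riders = trips['miles'] - trips['riders']:
   miles  day  riders  miles_minus_riders
0     38  Wed       5                  33
1     28  Fri       3                  25
2     54  Wed       3                  51
3     36  Sun       3                  33
4     55  Wed       2                  53
5     47  Sun       6                  41
6     14  Sun       2                  12
7     63  Sun       1                  62
filter rows where riders <= 3:
   miles  day  riders  miles_minus_riders
1     28  Fri       3                  25
2     54  Wed       3                  51
3     36  Sun       3                  33
4     55  Wed       2                  53
6     14  Sun       2                  12
7     63  Sun       1                  62
take first 3 rows:
   miles  day  riders  miles_minus_riders
1     28  Fri       3                  25
2     54  Wed       3                  51
3     36  Sun       3                  33
take 2 rows with largest miles:
   miles  day  riders  miles_minus_riders
2     54  Wed       3                  51
3     36  Sun       3                  33
Then the value at position 0, column 'miles_minus_riders': 51

51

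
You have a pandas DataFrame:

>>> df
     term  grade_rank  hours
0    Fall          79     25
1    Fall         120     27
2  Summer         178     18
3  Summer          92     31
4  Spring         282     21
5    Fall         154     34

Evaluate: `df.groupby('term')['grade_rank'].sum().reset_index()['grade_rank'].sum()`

group by term, sum of grade_rank:
term
Fall      353
Spring    282
Summer    270
Name: grade_rank, dtype: int64
reset_index():
     term  grade_rank
0    Fall         353
1  Spring         282
2  Summer         270
Finally, sum of column 'grade_rank' = 905.

905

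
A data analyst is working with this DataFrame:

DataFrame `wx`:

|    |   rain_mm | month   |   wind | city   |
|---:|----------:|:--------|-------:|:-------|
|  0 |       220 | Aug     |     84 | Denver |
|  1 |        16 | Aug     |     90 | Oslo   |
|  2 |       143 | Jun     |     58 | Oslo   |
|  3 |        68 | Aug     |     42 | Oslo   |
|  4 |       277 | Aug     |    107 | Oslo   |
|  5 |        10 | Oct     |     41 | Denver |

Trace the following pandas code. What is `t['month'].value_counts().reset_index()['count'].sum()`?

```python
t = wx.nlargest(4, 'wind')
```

take 4 rows with largest wind:
   rain_mm month  wind    city
4      277   Aug   107    Oslo
1       16   Aug    90    Oslo
0      220   Aug    84  Denver
2      143   Jun    58    Oslo
value_counts of month:
month
Aug    3
Jun    1
Name: count, dtype: int64
reset_index():
  month  count
0   Aug      3
1   Jun      1

4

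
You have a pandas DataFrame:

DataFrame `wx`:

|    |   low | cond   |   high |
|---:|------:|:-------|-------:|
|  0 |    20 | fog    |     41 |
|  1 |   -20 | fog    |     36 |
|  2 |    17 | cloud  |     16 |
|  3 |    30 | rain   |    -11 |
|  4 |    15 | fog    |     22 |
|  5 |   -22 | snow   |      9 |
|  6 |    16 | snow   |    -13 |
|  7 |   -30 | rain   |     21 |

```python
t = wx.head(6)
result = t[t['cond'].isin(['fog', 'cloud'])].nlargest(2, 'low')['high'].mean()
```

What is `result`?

28.5

take first 6 rows:
   low   cond  high
0   20    fog    41
1  -20    fog    36
2   17  cloud    16
3   30   rain   -11
4   15    fog    22
5  -22   snow     9
filter rows where cond in ['fog', 'cloud']:
   low   cond  high
0   20    fog    41
1  -20    fog    36
2   17  cloud    16
4   15    fog    22
take 2 rows with largest low:
   low   cond  high
0   20    fog    41
2   17  cloud    16
mean of column 'high' → 28.5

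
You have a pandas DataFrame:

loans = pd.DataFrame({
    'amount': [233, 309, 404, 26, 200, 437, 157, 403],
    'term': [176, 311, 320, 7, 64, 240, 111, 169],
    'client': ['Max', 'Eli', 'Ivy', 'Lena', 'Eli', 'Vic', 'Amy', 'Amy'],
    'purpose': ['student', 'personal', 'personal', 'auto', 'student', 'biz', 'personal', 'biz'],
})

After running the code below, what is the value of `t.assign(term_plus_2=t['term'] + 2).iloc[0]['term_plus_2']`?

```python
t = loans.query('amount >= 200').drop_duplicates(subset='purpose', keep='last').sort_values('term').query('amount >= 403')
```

171

filter rows where amount >= 200:
   amount  term client   purpose
0     233   176    Max   student
1     309   311    Eli  personal
2     404   320    Ivy  personal
4     200    64    Eli   student
5     437   240    Vic       biz
7     403   169    Amy       biz
drop duplicate purpose (keep=last):
   amount  term client   purpose
2     404   320    Ivy  personal
4     200    64    Eli   student
7     403   169    Amy       biz
sort by term:
   amount  term client   purpose
4     200    64    Eli   student
7     403   169    Amy       biz
2     404   320    Ivy  personal
filter rows where amount >= 403:
   amount  term client   purpose
7     403   169    Amy       biz
2     404   320    Ivy  personal
add column term_plus_2 = t['term'] + 2:
   amount  term client   purpose  term_plus_2
7     403   169    Amy       biz          171
2     404   320    Ivy  personal          322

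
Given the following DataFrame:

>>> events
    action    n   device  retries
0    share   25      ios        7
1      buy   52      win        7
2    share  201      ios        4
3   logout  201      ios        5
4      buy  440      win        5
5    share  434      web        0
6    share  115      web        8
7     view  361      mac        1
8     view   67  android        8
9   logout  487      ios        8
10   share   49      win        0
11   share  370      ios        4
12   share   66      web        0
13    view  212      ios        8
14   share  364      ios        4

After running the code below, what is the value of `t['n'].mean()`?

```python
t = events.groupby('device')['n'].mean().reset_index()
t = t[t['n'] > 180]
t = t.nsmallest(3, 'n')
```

217.015873016

group by device, mean of n:
device
android     67.000000
ios        265.714286
mac        361.000000
web        205.000000
win        180.333333
Name: n, dtype: float64
reset_index():
    device           n
0  android   67.000000
1      ios  265.714286
2      mac  361.000000
3      web  205.000000
4      win  180.333333
filter rows where n > 180:
  device           n
1    ios  265.714286
2    mac  361.000000
3    web  205.000000
4    win  180.333333
take 3 rows with smallest n:
  device           n
4    win  180.333333
3    web  205.000000
1    ios  265.714286
Taking the mean of column 'n' gives 217.015873016.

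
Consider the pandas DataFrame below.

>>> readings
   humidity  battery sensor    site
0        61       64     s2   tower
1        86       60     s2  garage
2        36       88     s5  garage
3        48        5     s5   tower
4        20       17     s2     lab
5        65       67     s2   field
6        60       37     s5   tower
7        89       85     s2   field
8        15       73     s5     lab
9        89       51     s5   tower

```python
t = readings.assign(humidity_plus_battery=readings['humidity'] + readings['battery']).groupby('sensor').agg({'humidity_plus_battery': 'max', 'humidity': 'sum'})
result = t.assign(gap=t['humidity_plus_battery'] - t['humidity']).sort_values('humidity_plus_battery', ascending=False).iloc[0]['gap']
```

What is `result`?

-147

add column humidity_plus_battery = readings['humidity'] + readings['battery']:
   humidity  battery sensor    site  humidity_plus_battery
0        61       64     s2   tower                    125
1        86       60     s2  garage                    146
2        36       88     s5  garage                    124
3        48        5     s5   tower                     53
4        20       17     s2     lab                     37
5        65       67     s2   field                    132
6        60       37     s5   tower                     97
7        89       85     s2   field                    174
8        15       73     s5     lab                     88
9        89       51     s5   tower                    140
group by sensor: max(humidity_plus_battery), sum(humidity):
        humidity_plus_battery  humidity
sensor                                 
s2                        174       321
s5                        140       248
add column gap = t['humidity_plus_battery'] - t['humidity']:
        humidity_plus_battery  humidity  gap
sensor                                      
s2                        174       321 -147
s5                        140       248 -108
sort by humidity_plus_battery descending:
        humidity_plus_battery  humidity  gap
sensor                                      
s2                        174       321 -147
s5                        140       248 -108
Reading off the value at position 0, column 'gap', we get -147.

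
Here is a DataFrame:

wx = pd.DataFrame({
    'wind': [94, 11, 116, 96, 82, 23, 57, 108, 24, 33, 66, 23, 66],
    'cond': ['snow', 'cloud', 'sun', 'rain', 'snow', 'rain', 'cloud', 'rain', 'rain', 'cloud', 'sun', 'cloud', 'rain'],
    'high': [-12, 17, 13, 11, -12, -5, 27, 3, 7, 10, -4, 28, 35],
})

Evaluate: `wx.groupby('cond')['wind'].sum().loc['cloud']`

group by cond, sum of wind:
cond
cloud    124
rain     317
snow     176
sun      182
Name: wind, dtype: int64

124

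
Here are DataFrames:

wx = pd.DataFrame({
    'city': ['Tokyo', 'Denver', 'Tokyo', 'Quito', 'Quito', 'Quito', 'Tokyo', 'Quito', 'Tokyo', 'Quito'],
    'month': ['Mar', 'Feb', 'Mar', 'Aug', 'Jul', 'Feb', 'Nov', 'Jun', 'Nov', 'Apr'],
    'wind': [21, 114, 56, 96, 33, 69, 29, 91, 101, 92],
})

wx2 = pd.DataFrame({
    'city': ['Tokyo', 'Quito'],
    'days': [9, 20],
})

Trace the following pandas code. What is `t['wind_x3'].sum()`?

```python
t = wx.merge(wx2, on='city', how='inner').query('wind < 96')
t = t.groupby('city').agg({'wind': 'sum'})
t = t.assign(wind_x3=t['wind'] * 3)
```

merge on 'city' (how='inner') → 9 rows:
    city month  wind  days
0  Tokyo   Mar    21     9
1  Tokyo   Mar    56     9
2  Quito   Aug    96    20
3  Quito   Jul    33    20
4  Quito   Feb    69    20
5  Tokyo   Nov    29     9
6  Quito   Jun    91    20
7  Tokyo   Nov   101     9
8  Quito   Apr    92    20
filter rows where wind < 96:
    city month  wind  days
0  Tokyo   Mar    21     9
1  Tokyo   Mar    56     9
3  Quito   Jul    33    20
4  Quito   Feb    69    20
5  Tokyo   Nov    29     9
6  Quito   Jun    91    20
8  Quito   Apr    92    20
group by city, sum of wind:
       wind
city       
Quito   285
Tokyo   106
add column wind_x3 = t['wind'] * 3:
       wind  wind_x3
city                
Quito   285      855
Tokyo   106      318
Then the sum of column 'wind_x3': 1173

1173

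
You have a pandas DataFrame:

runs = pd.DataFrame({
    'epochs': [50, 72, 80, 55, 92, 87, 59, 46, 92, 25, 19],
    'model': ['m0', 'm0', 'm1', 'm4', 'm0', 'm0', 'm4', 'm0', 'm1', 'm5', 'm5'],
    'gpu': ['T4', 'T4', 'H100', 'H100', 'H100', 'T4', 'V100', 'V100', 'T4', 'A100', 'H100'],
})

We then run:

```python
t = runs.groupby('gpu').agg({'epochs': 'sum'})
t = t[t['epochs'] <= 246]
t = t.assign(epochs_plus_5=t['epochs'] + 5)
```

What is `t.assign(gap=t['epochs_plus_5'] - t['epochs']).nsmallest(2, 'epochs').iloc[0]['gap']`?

group by gpu, sum of epochs:
      epochs
gpu         
A100      25
H100     246
T4       301
V100     105
filter rows where epochs <= 246:
      epochs
gpu         
A100      25
H100     246
V100     105
add column epochs_plus_5 = t['epochs'] + 5:
      epochs  epochs_plus_5
gpu                        
A100      25             30
H100     246            251
V100     105            110
add column gap = t['epochs_plus_5'] - t['epochs']:
      epochs  epochs_plus_5  gap
gpu                             
A100      25             30    5
H100     246            251    5
V100     105            110    5
take 2 rows with smallest epochs:
      epochs  epochs_plus_5  gap
gpu                             
A100      25             30    5
V100     105            110    5
The value at position 0, column 'gap' is 5.

5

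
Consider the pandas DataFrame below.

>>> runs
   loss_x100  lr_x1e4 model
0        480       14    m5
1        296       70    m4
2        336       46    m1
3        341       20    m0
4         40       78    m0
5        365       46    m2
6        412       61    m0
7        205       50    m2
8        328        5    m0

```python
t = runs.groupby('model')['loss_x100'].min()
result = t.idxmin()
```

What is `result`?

m0

group by model, min of loss_x100:
model
m0     40
m1    336
m2    205
m4    296
m5    480
Name: loss_x100, dtype: int64
The label with the smallest value is m0.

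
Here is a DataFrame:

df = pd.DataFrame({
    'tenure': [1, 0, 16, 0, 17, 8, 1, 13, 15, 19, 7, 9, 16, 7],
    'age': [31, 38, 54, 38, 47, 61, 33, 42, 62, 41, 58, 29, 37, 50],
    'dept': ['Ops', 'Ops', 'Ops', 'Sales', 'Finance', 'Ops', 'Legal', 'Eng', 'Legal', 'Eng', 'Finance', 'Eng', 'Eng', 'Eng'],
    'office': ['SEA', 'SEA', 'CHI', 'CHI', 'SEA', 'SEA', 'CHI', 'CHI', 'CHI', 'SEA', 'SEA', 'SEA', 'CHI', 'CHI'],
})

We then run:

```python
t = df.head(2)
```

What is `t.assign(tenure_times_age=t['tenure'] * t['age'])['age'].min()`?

31

take first 2 rows:
   tenure  age dept office
0       1   31  Ops    SEA
1       0   38  Ops    SEA
add column tenure_times_age = t['tenure'] * t['age']:
   tenure  age dept office  tenure_times_age
0       1   31  Ops    SEA                31
1       0   38  Ops    SEA                 0
min of column 'age' → 31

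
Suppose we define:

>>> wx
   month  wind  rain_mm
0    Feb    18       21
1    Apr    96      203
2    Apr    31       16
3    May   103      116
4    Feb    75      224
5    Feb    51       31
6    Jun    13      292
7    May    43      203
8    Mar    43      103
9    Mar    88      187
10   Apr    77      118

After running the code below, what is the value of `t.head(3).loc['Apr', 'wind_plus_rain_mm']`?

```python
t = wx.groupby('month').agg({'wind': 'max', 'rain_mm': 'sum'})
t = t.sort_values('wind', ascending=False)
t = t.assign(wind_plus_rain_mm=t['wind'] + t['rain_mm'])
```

group by month: max(wind), sum(rain_mm):
       wind  rain_mm
month               
Apr      96      337
Feb      75      276
Jun      13      292
Mar      88      290
May     103      319
sort by wind descending:
       wind  rain_mm
month               
May     103      319
Apr      96      337
Mar      88      290
Feb      75      276
Jun      13      292
add column wind_plus_rain_mm = t['wind'] + t['rain_mm']:
       wind  rain_mm  wind_plus_rain_mm
month                                  
May     103      319                422
Apr      96      337                433
Mar      88      290                378
Feb      75      276                351
Jun      13      292                305
take first 3 rows:
       wind  rain_mm  wind_plus_rain_mm
month                                  
May     103      319                422
Apr      96      337                433
Mar      88      290                378
Hence 433.

433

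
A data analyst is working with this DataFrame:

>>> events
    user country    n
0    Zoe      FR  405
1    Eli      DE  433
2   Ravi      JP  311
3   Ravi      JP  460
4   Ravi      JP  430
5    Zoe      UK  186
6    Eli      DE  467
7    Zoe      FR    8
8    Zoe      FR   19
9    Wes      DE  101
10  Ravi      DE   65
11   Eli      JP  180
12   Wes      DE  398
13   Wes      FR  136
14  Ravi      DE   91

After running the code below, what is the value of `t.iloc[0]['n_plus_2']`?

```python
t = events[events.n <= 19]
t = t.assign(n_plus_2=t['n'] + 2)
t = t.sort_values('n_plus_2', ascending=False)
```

21

filter rows where n <= 19:
  user country   n
7  Zoe      FR   8
8  Zoe      FR  19
add column n_plus_2 = t['n'] + 2:
  user country   n  n_plus_2
7  Zoe      FR   8        10
8  Zoe      FR  19        21
sort by n_plus_2 descending:
  user country   n  n_plus_2
8  Zoe      FR  19        21
7  Zoe      FR   8        10
Reading off the value at position 0, column 'n_plus_2', we get 21.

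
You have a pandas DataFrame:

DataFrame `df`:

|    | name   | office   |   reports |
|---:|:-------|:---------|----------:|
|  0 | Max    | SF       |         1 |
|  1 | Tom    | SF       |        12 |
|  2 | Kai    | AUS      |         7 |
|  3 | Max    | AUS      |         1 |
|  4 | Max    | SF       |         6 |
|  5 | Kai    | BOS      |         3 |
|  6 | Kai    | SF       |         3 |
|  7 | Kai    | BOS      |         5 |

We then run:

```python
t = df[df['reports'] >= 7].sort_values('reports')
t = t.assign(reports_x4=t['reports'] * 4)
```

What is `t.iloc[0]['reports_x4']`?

filter rows where reports >= 7:
  name office  reports
1  Tom     SF       12
2  Kai    AUS        7
sort by reports:
  name office  reports
2  Kai    AUS        7
1  Tom     SF       12
add column reports_x4 = t['reports'] * 4:
  name office  reports  reports_x4
2  Kai    AUS        7          28
1  Tom     SF       12          48

28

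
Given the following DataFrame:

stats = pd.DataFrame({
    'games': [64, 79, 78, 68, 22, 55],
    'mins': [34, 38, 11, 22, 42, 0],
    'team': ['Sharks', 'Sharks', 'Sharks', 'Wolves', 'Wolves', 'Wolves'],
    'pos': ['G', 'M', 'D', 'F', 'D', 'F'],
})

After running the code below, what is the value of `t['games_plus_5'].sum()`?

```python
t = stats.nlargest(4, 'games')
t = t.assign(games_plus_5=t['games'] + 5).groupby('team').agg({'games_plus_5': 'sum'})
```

309

take 4 rows with largest games:
   games  mins    team pos
1     79    38  Sharks   M
2     78    11  Sharks   D
3     68    22  Wolves   F
0     64    34  Sharks   G
add column games_plus_5 = t['games'] + 5:
   games  mins    team pos  games_plus_5
1     79    38  Sharks   M            84
2     78    11  Sharks   D            83
3     68    22  Wolves   F            73
0     64    34  Sharks   G            69
group by team, sum of games_plus_5:
        games_plus_5
team                
Sharks           236
Wolves            73
The sum of column 'games_plus_5' is 309.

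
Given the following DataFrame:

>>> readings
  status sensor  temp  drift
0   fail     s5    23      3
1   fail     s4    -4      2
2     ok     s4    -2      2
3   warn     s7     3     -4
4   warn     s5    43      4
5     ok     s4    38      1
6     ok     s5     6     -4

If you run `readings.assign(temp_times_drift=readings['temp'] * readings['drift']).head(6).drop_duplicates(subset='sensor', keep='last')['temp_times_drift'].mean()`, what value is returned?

66.0

add column temp_times_drift = readings['temp'] * readings['drift']:
  status sensor  temp  drift  temp_times_drift
0   fail     s5    23      3                69
1   fail     s4    -4      2                -8
2     ok     s4    -2      2                -4
3   warn     s7     3     -4               -12
4   warn     s5    43      4               172
5     ok     s4    38      1                38
6     ok     s5     6     -4               -24
take first 6 rows:
  status sensor  temp  drift  temp_times_drift
0   fail     s5    23      3                69
1   fail     s4    -4      2                -8
2     ok     s4    -2      2                -4
3   warn     s7     3     -4               -12
4   warn     s5    43      4               172
5     ok     s4    38      1                38
drop duplicate sensor (keep=last):
  status sensor  temp  drift  temp_times_drift
3   warn     s7     3     -4               -12
4   warn     s5    43      4               172
5     ok     s4    38      1                38
So mean() = 66.0.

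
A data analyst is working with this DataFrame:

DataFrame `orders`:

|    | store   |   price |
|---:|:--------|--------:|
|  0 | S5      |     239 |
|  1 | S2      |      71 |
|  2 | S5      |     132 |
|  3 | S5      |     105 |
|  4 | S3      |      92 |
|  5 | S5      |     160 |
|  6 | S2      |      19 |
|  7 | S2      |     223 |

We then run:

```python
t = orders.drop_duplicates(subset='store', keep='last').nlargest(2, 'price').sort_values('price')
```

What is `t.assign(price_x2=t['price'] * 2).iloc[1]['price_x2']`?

446

drop duplicate store (keep=last):
  store  price
4    S3     92
5    S5    160
7    S2    223
take 2 rows with largest price:
  store  price
7    S2    223
5    S5    160
sort by price:
  store  price
5    S5    160
7    S2    223
add column price_x2 = t['price'] * 2:
  store  price  price_x2
5    S5    160       320
7    S2    223       446
Reading off the value at position 1, column 'price_x2', we get 446.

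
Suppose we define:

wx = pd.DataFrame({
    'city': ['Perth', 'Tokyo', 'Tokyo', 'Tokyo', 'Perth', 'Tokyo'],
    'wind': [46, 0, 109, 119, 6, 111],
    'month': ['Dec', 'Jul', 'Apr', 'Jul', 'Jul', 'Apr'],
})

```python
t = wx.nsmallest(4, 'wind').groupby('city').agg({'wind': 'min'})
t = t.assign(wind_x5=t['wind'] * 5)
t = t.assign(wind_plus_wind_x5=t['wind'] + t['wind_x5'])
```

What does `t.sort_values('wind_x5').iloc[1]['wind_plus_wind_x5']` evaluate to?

take 4 rows with smallest wind:
    city  wind month
1  Tokyo     0   Jul
4  Perth     6   Jul
0  Perth    46   Dec
2  Tokyo   109   Apr
group by city, min of wind:
       wind
city       
Perth     6
Tokyo     0
add column wind_x5 = t['wind'] * 5:
       wind  wind_x5
city                
Perth     6       30
Tokyo     0        0
add column wind_plus_wind_x5 = t['wind'] + t['wind_x5']:
       wind  wind_x5  wind_plus_wind_x5
city                                   
Perth     6       30                 36
Tokyo     0        0                  0
sort by wind_x5:
       wind  wind_x5  wind_plus_wind_x5
city                                   
Tokyo     0        0                  0
Perth     6       30                 36

36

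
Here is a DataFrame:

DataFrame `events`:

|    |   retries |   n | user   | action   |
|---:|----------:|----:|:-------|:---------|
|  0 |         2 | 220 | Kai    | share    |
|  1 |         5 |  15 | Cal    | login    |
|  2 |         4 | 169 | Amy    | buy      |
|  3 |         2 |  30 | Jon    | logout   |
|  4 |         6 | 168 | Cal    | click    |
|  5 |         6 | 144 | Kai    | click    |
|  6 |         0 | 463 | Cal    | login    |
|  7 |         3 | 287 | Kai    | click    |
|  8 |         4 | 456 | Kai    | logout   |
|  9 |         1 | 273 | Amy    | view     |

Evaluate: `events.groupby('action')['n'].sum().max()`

group by action, sum of n:
action
buy       169
click     599
login     478
logout    486
share     220
view      273
Name: n, dtype: int64
Reading off the max of the resulting series, we get 599.

599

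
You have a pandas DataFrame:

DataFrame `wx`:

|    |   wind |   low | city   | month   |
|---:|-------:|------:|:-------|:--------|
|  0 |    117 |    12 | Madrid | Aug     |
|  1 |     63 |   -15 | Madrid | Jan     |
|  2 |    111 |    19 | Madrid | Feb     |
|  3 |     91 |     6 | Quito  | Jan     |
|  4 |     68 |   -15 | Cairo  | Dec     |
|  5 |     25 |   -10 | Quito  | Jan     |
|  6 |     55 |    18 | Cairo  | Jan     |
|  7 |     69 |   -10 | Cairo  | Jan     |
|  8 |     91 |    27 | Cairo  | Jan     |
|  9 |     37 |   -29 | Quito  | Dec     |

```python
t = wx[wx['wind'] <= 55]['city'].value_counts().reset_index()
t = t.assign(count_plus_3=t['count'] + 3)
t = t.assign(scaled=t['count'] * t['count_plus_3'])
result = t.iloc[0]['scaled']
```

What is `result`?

filter rows where wind <= 55:
   wind  low   city month
5    25  -10  Quito   Jan
6    55   18  Cairo   Jan
9    37  -29  Quito   Dec
value_counts of city:
city
Quito    2
Cairo    1
Name: count, dtype: int64
reset_index():
    city  count
0  Quito      2
1  Cairo      1
add column count_plus_3 = t['count'] + 3:
    city  count  count_plus_3
0  Quito      2             5
1  Cairo      1             4
add column scaled = t['count'] * t['count_plus_3']:
    city  count  count_plus_3  scaled
0  Quito      2             5      10
1  Cairo      1             4       4
So iloc[0]['scaled'] = 10.

10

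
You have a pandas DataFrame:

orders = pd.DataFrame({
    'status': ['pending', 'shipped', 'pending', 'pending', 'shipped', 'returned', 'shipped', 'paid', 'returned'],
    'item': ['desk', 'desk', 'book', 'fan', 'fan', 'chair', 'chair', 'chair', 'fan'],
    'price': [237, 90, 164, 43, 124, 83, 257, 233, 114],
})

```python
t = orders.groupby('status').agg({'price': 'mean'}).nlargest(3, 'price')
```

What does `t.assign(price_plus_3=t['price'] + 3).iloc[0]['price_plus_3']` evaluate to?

group by status, mean of price:
          price
status         
paid      233.0
pending   148.0
returned   98.5
shipped   157.0
take 3 rows with largest price:
         price
status        
paid     233.0
shipped  157.0
pending  148.0
add column price_plus_3 = t['price'] + 3:
         price  price_plus_3
status                      
paid     233.0         236.0
shipped  157.0         160.0
pending  148.0         151.0
value at position 0, column 'price_plus_3' → 236.0

236.0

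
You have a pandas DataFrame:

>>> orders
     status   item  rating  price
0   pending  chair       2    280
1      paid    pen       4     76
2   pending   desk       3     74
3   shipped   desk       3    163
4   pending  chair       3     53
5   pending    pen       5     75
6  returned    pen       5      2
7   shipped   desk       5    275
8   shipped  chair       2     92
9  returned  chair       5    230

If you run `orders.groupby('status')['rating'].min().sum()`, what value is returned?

group by status, min of rating:
status
paid        4
pending     2
returned    5
shipped     2
Name: rating, dtype: int64

13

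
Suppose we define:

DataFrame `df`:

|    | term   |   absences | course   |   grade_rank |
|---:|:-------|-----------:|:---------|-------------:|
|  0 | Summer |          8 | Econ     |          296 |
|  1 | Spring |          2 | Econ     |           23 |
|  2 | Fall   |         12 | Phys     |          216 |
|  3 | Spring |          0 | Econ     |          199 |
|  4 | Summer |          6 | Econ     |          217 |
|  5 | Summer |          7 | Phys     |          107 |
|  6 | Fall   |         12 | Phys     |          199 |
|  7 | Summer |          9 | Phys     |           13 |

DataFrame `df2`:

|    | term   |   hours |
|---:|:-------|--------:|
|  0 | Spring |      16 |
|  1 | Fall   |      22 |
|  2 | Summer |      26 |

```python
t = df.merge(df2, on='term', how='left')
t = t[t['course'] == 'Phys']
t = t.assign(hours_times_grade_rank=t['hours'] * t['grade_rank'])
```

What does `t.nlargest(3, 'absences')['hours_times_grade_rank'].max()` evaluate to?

merge on 'term' (how='left') → 8 rows:
     term  absences course  grade_rank  hours
0  Summer         8   Econ         296     26
1  Spring         2   Econ          23     16
2    Fall        12   Phys         216     22
3  Spring         0   Econ         199     16
4  Summer         6   Econ         217     26
5  Summer         7   Phys         107     26
6    Fall        12   Phys         199     22
7  Summer         9   Phys          13     26
filter rows where course == 'Phys':
     term  absences course  grade_rank  hours
2    Fall        12   Phys         216     22
5  Summer         7   Phys         107     26
6    Fall        12   Phys         199     22
7  Summer         9   Phys          13     26
add column hours_times_grade_rank = t['hours'] * t['grade_rank']:
     term  absences course  grade_rank  hours  hours_times_grade_rank
2    Fall        12   Phys         216     22                    4752
5  Summer         7   Phys         107     26                    2782
6    Fall        12   Phys         199     22                    4378
7  Summer         9   Phys          13     26                     338
take 3 rows with largest absences:
     term  absences course  grade_rank  hours  hours_times_grade_rank
2    Fall        12   Phys         216     22                    4752
6    Fall        12   Phys         199     22                    4378
7  Summer         9   Phys          13     26                     338
So max() = 4752.

4752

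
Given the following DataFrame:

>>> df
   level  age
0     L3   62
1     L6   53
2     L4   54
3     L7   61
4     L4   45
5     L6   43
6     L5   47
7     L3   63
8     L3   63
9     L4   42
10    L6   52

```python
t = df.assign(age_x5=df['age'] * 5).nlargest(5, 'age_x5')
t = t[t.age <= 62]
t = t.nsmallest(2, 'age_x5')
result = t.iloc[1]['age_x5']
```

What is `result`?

305

add column age_x5 = df['age'] * 5:
   level  age  age_x5
0     L3   62     310
1     L6   53     265
2     L4   54     270
3     L7   61     305
4     L4   45     225
5     L6   43     215
6     L5   47     235
7     L3   63     315
8     L3   63     315
9     L4   42     210
10    L6   52     260
take 5 rows with largest age_x5:
  level  age  age_x5
7    L3   63     315
8    L3   63     315
0    L3   62     310
3    L7   61     305
2    L4   54     270
filter rows where age <= 62:
  level  age  age_x5
0    L3   62     310
3    L7   61     305
2    L4   54     270
take 2 rows with smallest age_x5:
  level  age  age_x5
2    L4   54     270
3    L7   61     305
Reading off the value at position 1, column 'age_x5', we get 305.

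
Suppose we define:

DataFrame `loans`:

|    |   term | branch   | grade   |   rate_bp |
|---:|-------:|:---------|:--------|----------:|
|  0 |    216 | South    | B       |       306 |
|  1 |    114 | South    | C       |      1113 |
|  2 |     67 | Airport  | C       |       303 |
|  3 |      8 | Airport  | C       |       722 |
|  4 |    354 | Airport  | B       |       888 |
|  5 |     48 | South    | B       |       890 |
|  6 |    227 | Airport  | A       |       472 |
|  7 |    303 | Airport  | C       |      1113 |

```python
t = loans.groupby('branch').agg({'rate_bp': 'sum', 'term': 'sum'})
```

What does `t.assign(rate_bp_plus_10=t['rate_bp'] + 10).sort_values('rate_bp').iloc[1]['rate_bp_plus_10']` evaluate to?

3508

group by branch: sum(rate_bp), sum(term):
         rate_bp  term
branch                
Airport     3498   959
South       2309   378
add column rate_bp_plus_10 = t['rate_bp'] + 10:
         rate_bp  term  rate_bp_plus_10
branch                                 
Airport     3498   959             3508
South       2309   378             2319
sort by rate_bp:
         rate_bp  term  rate_bp_plus_10
branch                                 
South       2309   378             2319
Airport     3498   959             3508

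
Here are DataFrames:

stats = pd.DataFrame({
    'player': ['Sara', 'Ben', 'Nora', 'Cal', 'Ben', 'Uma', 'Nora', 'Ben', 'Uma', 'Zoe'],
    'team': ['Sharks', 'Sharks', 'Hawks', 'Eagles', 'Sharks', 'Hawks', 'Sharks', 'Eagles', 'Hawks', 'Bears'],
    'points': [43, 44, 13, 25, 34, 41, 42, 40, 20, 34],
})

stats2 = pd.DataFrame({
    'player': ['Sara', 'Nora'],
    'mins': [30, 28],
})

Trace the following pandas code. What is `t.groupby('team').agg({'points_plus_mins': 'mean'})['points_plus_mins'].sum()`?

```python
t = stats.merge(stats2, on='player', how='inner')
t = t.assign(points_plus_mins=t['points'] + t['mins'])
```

merge on 'player' (how='inner') → 3 rows:
  player    team  points  mins
0   Sara  Sharks      43    30
1   Nora   Hawks      13    28
2   Nora  Sharks      42    28
add column points_plus_mins = t['points'] + t['mins']:
  player    team  points  mins  points_plus_mins
0   Sara  Sharks      43    30                73
1   Nora   Hawks      13    28                41
2   Nora  Sharks      42    28                70
group by team, mean of points_plus_mins:
        points_plus_mins
team                    
Hawks               41.0
Sharks              71.5

112.5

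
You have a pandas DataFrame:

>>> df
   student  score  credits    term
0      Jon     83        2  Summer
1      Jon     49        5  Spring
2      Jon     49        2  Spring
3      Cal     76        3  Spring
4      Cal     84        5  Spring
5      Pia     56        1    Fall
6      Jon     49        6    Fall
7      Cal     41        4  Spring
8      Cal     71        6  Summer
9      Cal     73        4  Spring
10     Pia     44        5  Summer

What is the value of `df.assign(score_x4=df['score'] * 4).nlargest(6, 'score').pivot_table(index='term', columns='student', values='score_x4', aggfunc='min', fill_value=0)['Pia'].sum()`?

224

add column score_x4 = df['score'] * 4:
   student  score  credits    term  score_x4
0      Jon     83        2  Summer       332
1      Jon     49        5  Spring       196
2      Jon     49        2  Spring       196
3      Cal     76        3  Spring       304
4      Cal     84        5  Spring       336
5      Pia     56        1    Fall       224
6      Jon     49        6    Fall       196
7      Cal     41        4  Spring       164
8      Cal     71        6  Summer       284
9      Cal     73        4  Spring       292
10     Pia     44        5  Summer       176
take 6 rows with largest score:
  student  score  credits    term  score_x4
4     Cal     84        5  Spring       336
0     Jon     83        2  Summer       332
3     Cal     76        3  Spring       304
9     Cal     73        4  Spring       292
8     Cal     71        6  Summer       284
5     Pia     56        1    Fall       224
pivot: rows=term, cols=student, min(score_x4):
student  Cal  Jon  Pia
term                  
Fall       0    0  224
Spring   292    0    0
Summer   284  332    0
Taking the sum of column 'Pia' gives 224.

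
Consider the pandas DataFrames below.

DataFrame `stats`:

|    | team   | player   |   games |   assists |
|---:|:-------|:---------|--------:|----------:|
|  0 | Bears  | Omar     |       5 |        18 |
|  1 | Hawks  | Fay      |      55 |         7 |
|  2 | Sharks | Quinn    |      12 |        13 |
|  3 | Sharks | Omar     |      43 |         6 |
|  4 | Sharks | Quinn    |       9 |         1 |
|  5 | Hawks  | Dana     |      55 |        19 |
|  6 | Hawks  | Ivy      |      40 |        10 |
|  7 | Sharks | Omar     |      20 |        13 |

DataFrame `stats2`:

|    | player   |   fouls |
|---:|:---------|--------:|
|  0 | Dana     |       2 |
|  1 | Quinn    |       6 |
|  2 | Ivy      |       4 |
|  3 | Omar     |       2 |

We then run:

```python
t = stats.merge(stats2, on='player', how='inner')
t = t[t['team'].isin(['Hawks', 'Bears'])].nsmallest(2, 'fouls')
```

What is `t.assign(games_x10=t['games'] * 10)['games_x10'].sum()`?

merge on 'player' (how='inner') → 7 rows:
     team player  games  assists  fouls
0   Bears   Omar      5       18      2
1  Sharks  Quinn     12       13      6
2  Sharks   Omar     43        6      2
3  Sharks  Quinn      9        1      6
4   Hawks   Dana     55       19      2
5   Hawks    Ivy     40       10      4
6  Sharks   Omar     20       13      2
filter rows where team in ['Hawks', 'Bears']:
    team player  games  assists  fouls
0  Bears   Omar      5       18      2
4  Hawks   Dana     55       19      2
5  Hawks    Ivy     40       10      4
take 2 rows with smallest fouls:
    team player  games  assists  fouls
0  Bears   Omar      5       18      2
4  Hawks   Dana     55       19      2
add column games_x10 = t['games'] * 10:
    team player  games  assists  fouls  games_x10
0  Bears   Omar      5       18      2         50
4  Hawks   Dana     55       19      2        550
Finally, sum of column 'games_x10' = 600.

600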